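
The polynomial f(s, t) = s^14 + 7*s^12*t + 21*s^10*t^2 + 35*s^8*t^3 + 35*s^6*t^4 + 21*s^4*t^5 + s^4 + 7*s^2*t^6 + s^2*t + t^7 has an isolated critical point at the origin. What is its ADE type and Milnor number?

The Hessian of f at 0 has rank 0. Corank 2; j^3 = s^2*t has shape L^2 M (L != M), so D-series; mu = 8 gives D_8.

Type D_{8}, Milnor number mu = 8.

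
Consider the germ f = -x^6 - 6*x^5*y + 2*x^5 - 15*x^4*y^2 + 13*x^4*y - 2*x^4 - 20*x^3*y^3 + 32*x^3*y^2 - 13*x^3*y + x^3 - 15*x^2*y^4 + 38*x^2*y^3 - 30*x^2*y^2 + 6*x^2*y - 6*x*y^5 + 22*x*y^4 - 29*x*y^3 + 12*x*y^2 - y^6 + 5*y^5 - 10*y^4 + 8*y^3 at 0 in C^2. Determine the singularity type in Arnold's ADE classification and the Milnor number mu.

Type E7, Milnor number mu = 7.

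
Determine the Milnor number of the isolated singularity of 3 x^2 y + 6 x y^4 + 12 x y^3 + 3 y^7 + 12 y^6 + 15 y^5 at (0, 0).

6

The Hessian of f at 0 has rank 0. Corank 2; j^3 = 3*x^2*y has shape L^2 M (L != M), so D-series; mu = 6 gives D_6.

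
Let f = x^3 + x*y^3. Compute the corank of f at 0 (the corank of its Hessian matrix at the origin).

2

Hessian at 0 has rank 0.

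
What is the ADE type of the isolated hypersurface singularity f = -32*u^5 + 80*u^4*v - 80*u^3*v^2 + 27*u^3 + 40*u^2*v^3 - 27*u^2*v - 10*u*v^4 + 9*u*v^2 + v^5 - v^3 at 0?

The Hessian of f at 0 has rank 0. Corank 2; j^3 = (3*u - v)^3 is a perfect cube, so E-series; the 5-jet and mu = 8 give E_8.

E_{8}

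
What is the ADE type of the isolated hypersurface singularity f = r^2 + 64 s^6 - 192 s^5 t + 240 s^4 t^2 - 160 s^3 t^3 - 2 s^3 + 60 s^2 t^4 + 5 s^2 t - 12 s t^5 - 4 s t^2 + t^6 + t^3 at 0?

The Hessian of f at 0 has rank 1. Corank 2; j^3 = -(s - t)^2*(2*s - t) has shape L^2 M (L != M), so D-series; mu = 7 gives D_7.

D7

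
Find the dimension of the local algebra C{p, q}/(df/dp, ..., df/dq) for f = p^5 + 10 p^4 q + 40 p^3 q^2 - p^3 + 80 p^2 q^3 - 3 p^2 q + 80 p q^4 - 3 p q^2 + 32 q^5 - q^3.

The Hessian of f at 0 has rank 0. Corank 2; j^3 = -(p + q)^3 is a perfect cube, so E-series; the 5-jet and mu = 8 give E_8.

8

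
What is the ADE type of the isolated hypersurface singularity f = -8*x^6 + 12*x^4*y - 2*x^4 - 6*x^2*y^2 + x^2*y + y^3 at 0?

D_{4}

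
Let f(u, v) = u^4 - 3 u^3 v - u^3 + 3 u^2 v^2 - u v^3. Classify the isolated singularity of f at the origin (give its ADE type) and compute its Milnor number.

Type E7, Milnor number mu = 7.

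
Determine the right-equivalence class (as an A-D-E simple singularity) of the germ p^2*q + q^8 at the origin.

D9

The Hessian of f at 0 has rank 0. Corank 2; j^3 = p^2*q has shape L^2 M (L != M), so D-series; mu = 9 gives D_9.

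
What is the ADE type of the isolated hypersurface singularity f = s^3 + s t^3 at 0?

The Hessian of f at 0 is [[0, 0], [0, 0]] with rank 0, so corank 2. A Groebner basis of the Jacobian ideal J(f) in C{s,t} is {s^3, s*t^2, 3*s^2 + t^3}; counting standard monomials gives mu = 7. Corank 2; j^3 = s^3 is a perfect cube, so E-series; the 4-jet and mu = 7 give E_7.

E_{7}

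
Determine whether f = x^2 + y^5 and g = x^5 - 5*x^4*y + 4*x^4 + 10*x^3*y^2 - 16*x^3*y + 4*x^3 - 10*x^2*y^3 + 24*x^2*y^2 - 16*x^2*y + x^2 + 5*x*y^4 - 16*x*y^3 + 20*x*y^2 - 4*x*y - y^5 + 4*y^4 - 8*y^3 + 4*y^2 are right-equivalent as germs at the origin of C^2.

The Hessian of f at 0 is [[2, 0], [0, 0]] with rank 1, so corank 1. A Groebner basis of the Jacobian ideal J(f) in C{x,y} is {y^4, x}; counting standard monomials gives mu = 4. Corank 1: A-series; mu = 4 gives A_4. The Hessian of g at 0 is [[2, -4], [-4, 8]] with rank 1, so corank 1. A Groebner basis of the Jacobian ideal J(g) in C{x,y} is {-x/8 + y^3 - y^2/4 + y/4, x^2 + x - 2*y^2 - 2*y, x*y + x/4 - 3*y^2/2 - y/2}; counting standard monomials gives mu = 4. Corank 1: A-series; mu = 4 gives A_4. Both have type A_4, hence right-equivalent.

Yes.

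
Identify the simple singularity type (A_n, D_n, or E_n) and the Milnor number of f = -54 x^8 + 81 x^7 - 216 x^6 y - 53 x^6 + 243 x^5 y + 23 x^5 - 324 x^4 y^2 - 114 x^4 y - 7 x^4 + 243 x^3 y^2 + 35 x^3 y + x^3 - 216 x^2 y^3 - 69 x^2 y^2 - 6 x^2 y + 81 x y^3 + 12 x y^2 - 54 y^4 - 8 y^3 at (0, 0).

Type E_7, Milnor number mu = 7.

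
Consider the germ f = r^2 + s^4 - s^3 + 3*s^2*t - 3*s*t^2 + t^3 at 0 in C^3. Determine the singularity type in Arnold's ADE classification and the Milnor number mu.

Type E_6, Milnor number mu = 6.

The Hessian of f at 0 has rank 1. Corank 2; j^3 = -(s - t)^3 is a perfect cube, so E-series; the 4-jet and mu = 6 give E_6.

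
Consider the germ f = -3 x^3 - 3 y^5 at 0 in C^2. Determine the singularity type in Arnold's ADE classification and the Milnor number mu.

The Hessian of f at 0 has rank 0. Corank 2; j^3 = -3*x^3 is a perfect cube, so E-series; the 5-jet and mu = 8 give E_8.

Type E_{8}, Milnor number mu = 8.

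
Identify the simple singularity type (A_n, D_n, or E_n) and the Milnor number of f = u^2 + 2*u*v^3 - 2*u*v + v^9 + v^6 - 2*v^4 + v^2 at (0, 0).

The Hessian of f at 0 has rank 1. Corank 1: A-series; mu = 8 gives A_8.

Type A8, Milnor number mu = 8.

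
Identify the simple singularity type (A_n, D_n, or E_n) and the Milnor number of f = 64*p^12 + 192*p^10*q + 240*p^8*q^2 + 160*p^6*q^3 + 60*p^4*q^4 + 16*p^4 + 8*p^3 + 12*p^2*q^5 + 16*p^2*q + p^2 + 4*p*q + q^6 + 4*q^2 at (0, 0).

Type A5, Milnor number mu = 5.

The Hessian of f at 0 has rank 1. Corank 1: A-series; mu = 5 gives A_5.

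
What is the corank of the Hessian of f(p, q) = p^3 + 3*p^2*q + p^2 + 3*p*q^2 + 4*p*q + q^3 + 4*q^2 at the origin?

1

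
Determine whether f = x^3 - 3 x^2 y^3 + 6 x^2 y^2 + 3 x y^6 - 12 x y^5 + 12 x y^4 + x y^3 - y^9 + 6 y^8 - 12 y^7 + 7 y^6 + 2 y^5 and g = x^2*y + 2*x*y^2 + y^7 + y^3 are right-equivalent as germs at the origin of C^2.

The Hessian of f at 0 is [[0, 0], [0, 0]] with rank 0, so corank 2. A Groebner basis of the Jacobian ideal J(f) in C{x,y} is {-x^2/4 + y^4 - y^3/12, x^3, x^2*y + x^2/12 + y^3/36, x^2/2 + x*y^2 + y^3/6}; counting standard monomials gives mu = 7. Corank 2; j^3 = x^3 is a perfect cube, so E-series; the 4-jet and mu = 7 give E_7. The Hessian of g at 0 is [[0, 0], [0, 0]] with rank 0, so corank 2. A Groebner basis of the Jacobian ideal J(g) in C{x,y} is {x^2/7 + y^6 - y^2/7, x^3 + y^3, x*y + y^2}; counting standard monomials gives mu = 8. Corank 2; j^3 = y*(x + y)^2 has shape L^2 M (L != M), so D-series; mu = 8 gives D_8. f is E_7 but g is D_8, hence not right-equivalent.

No.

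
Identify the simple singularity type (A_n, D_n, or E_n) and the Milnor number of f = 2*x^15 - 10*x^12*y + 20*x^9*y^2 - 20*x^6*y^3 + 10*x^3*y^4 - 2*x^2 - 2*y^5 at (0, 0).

Type A_4, Milnor number mu = 4.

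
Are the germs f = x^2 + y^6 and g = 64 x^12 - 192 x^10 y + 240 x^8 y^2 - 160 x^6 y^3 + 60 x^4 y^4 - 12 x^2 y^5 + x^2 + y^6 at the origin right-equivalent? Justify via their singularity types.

Yes.

The Hessian of f at 0 has rank 1. Corank 1: A-series; mu = 5 gives A_5. The Hessian of g at 0 has rank 1. Corank 1: A-series; mu = 5 gives A_5. Both have type A_5, hence right-equivalent.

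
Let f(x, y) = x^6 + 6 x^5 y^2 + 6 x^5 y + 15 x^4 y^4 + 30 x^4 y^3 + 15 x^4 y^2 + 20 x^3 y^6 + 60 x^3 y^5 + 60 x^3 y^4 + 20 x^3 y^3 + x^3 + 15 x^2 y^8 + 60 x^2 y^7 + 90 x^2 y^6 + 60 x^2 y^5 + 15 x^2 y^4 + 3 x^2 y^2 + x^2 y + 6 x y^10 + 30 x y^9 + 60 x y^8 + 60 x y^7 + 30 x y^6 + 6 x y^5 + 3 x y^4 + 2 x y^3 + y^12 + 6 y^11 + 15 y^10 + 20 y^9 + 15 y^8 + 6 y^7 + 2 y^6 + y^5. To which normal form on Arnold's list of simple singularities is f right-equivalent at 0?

D_7

The Hessian of f at 0 has rank 0. Corank 2; j^3 = x^2*(x + y) has shape L^2 M (L != M), so D-series; mu = 7 gives D_7.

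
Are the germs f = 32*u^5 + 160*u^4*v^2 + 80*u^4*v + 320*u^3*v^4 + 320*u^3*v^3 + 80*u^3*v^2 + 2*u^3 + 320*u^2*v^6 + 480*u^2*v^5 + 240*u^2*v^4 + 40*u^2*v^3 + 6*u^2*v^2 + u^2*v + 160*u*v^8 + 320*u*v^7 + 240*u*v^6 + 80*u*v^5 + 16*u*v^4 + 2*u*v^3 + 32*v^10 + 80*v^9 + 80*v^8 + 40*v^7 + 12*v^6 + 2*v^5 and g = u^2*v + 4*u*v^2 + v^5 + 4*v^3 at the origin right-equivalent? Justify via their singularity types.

Yes.

The Hessian of f at 0 is [[0, 0], [0, 0]] with rank 0, so corank 2. A Groebner basis of the Jacobian ideal J(f) in C{u,v} is {u^3, u^2*v, -u^2/4 + u*v^2, 5*u^2/2 + u*v + v^3}; counting standard monomials gives mu = 6. Corank 2; j^3 = u^2*(2*u + v) has shape L^2 M (L != M), so D-series; mu = 6 gives D_6. The Hessian of g at 0 is [[0, 0], [0, 0]] with rank 0, so corank 2. A Groebner basis of the Jacobian ideal J(g) in C{u,v} is {u^2/5 + v^4 - 4*v^2/5, u^3 + 8*v^3, u*v + 2*v^2}; counting standard monomials gives mu = 6. Corank 2; j^3 = v*(u + 2*v)^2 has shape L^2 M (L != M), so D-series; mu = 6 gives D_6. Both have type D_6, hence right-equivalent.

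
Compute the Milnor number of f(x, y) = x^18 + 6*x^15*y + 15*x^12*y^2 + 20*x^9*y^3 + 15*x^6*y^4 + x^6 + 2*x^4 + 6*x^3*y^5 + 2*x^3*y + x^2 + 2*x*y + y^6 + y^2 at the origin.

The Hessian of f at 0 is [[2, 2], [2, 2]] with rank 1, so corank 1. A Groebner basis of the Jacobian ideal J(f) in C{x,y} is {x*y^2 + x + y, -x + y^3 - y, x^2 + 2*x*y + y^2}; counting standard monomials gives mu = 5. Corank 1: A-series; mu = 5 gives A_5.

5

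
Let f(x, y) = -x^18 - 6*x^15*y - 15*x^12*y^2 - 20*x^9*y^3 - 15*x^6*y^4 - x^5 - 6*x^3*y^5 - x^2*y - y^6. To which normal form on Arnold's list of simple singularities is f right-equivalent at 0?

D_{7}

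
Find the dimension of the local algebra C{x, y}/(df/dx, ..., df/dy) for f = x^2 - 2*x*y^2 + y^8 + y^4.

The Hessian of f at 0 has rank 1. Corank 1: A-series; mu = 7 gives A_7.

7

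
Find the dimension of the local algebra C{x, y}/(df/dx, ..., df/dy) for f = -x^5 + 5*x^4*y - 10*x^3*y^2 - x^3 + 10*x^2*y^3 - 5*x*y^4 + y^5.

8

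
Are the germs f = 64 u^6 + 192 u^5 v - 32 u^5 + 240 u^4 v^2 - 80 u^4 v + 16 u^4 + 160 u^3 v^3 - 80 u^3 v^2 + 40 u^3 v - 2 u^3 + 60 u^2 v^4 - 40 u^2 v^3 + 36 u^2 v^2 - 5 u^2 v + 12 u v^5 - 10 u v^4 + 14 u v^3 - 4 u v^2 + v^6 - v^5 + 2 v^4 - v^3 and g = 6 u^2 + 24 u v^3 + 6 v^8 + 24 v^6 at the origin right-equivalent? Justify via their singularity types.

No.

The Hessian of f at 0 has rank 0. Corank 2; j^3 = -(u + v)^2*(2*u + v) has shape L^2 M (L != M), so D-series; mu = 7 gives D_7. The Hessian of g at 0 has rank 1. Corank 1: A-series; mu = 7 gives A_7. f is D_7 but g is A_7, hence not right-equivalent.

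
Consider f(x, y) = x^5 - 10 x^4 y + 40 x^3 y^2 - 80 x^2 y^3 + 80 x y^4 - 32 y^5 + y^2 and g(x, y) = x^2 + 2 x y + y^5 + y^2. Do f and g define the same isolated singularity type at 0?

Yes.

The Hessian of f at 0 has rank 1. Corank 1: A-series; mu = 4 gives A_4. The Hessian of g at 0 has rank 1. Corank 1: A-series; mu = 4 gives A_4. Both have type A_4, hence right-equivalent.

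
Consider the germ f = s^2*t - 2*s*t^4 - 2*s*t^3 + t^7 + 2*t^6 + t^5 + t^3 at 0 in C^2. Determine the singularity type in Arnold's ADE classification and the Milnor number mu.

Type D_4, Milnor number mu = 4.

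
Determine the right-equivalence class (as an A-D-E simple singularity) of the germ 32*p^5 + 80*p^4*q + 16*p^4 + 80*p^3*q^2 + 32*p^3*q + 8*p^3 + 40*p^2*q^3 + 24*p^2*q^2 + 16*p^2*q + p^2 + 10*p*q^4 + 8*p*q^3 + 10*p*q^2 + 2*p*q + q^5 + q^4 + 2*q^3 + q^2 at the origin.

A_4

The Hessian of f at 0 has rank 1. Corank 1: A-series; mu = 4 gives A_4.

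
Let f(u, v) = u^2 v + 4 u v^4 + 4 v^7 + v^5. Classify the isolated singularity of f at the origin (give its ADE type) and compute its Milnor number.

Type D6, Milnor number mu = 6.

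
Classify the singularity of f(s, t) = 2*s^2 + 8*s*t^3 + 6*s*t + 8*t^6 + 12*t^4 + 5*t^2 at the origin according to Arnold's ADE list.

The Hessian of f at 0 has rank 2. Corank 0: nondegenerate Morse point, so A_1.

A_{1}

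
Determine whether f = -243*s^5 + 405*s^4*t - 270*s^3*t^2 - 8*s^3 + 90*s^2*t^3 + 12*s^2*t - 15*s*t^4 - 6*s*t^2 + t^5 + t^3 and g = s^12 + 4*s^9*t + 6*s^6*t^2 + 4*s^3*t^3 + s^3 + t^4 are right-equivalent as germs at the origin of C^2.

No.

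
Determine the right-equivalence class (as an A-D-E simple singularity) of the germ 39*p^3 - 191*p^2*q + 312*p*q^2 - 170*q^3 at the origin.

The Hessian of f at 0 has rank 0. Corank 2; j^3 = (3*p - 5*q)*(13*p^2 - 42*p*q + 34*q^2) splits into three distinct lines over C (the quadratic factor has nonzero discriminant), so D_4.

D_{4}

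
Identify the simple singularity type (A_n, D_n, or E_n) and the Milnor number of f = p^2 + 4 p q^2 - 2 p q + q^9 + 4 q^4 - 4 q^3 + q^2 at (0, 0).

Type A8, Milnor number mu = 8.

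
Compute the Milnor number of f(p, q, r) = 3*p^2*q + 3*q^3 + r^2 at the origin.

The Hessian of f at 0 has rank 1. Corank 2; j^3 = 3*q*(p^2 + q^2) splits into three distinct lines over C (the quadratic factor has nonzero discriminant), so D_4.

4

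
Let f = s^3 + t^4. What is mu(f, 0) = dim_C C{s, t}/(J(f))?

The Hessian of f at 0 is [[0, 0], [0, 0]] with rank 0, so corank 2. A Groebner basis of the Jacobian ideal J(f) in C{s,t} is {t^3, s^2}; counting standard monomials gives mu = 6. Corank 2; j^3 = s^3 is a perfect cube, so E-series; the 4-jet and mu = 6 give E_6.

6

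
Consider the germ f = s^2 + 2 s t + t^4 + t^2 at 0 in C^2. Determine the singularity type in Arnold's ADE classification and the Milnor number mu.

Type A_3, Milnor number mu = 3.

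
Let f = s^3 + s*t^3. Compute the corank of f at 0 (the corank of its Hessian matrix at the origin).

Hessian at 0 has rank 0.

2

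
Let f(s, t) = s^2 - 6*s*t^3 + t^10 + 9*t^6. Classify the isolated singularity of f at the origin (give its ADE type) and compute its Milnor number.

Type A_9, Milnor number mu = 9.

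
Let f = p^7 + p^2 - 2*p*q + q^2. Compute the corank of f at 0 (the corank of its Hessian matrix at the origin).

The Hessian at 0 is [[2, -2], [-2, 2]] of rank 1; hence corank 1.

1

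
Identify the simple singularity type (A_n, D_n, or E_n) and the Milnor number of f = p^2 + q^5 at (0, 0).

The Hessian of f at 0 has rank 1. Corank 1: A-series; mu = 4 gives A_4.

Type A_{4}, Milnor number mu = 4.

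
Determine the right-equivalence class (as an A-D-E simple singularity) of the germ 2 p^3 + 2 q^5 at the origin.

The Hessian of f at 0 has rank 0. Corank 2; j^3 = 2*p^3 is a perfect cube, so E-series; the 5-jet and mu = 8 give E_8.

E_{8}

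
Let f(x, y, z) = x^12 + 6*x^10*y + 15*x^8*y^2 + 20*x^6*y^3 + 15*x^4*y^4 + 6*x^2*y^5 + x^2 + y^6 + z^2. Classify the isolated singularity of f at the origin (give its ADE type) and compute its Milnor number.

The Hessian of f at 0 has rank 2. Corank 1: A-series; mu = 5 gives A_5.

Type A_{5}, Milnor number mu = 5.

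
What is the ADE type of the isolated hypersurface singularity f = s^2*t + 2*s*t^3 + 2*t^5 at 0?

The Hessian of f at 0 has rank 0. Corank 2; j^3 = s^2*t has shape L^2 M (L != M), so D-series; mu = 6 gives D_6.

D_6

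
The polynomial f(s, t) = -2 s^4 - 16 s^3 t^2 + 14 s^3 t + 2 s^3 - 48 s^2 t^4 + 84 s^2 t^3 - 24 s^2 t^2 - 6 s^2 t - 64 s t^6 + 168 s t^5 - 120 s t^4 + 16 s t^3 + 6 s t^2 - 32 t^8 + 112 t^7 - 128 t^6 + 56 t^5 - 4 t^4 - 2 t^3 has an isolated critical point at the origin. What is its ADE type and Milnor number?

The Hessian of f at 0 has rank 0. Corank 2; j^3 = 2*(s - t)^3 is a perfect cube, so E-series; the 4-jet and mu = 7 give E_7.

Type E_7, Milnor number mu = 7.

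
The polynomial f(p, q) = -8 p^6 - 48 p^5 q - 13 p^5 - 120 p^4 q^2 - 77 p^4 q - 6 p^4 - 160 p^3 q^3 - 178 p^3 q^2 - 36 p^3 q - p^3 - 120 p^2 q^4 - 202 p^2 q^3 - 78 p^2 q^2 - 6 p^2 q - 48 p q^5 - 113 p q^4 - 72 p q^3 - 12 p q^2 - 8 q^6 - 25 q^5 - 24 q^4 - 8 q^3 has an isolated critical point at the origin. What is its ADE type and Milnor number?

Type E_{8}, Milnor number mu = 8.

The Hessian of f at 0 has rank 0. Corank 2; j^3 = -(p + 2*q)^3 is a perfect cube, so E-series; the 5-jet and mu = 8 give E_8.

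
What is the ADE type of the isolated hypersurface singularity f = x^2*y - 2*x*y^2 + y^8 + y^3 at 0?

The Hessian of f at 0 has rank 0. Corank 2; j^3 = y*(x - y)^2 has shape L^2 M (L != M), so D-series; mu = 9 gives D_9.

D_9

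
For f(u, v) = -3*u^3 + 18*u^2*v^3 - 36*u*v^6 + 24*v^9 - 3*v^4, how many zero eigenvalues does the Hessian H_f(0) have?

Hessian at 0 has rank 0.

2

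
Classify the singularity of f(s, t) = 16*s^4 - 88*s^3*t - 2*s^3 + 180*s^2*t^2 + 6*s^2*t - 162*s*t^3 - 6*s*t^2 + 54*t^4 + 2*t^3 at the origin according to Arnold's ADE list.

The Hessian of f at 0 is [[0, 0], [0, 0]] with rank 0, so corank 2. A Groebner basis of the Jacobian ideal J(f) in C{s,t} is {3*s^2/4 - 3*s*t/2 + t^4 + t^3/4 + 3*t^2/4, s^3 - 15*s^2/4 + 15*s*t/2 - 9*t^3/4 - 15*t^2/4, s^2*t - 9*s^2/4 + 9*s*t/2 - 7*t^3/4 - 9*t^2/4, -s^2 + s*t^2 + 2*s*t - 4*t^3/3 - t^2}; counting standard monomials gives mu = 7. Corank 2; j^3 = -2*(s - t)^3 is a perfect cube, so E-series; the 4-jet and mu = 7 give E_7.

E7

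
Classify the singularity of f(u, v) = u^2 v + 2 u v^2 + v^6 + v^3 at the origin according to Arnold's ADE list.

D_{7}

The Hessian of f at 0 has rank 0. Corank 2; j^3 = v*(u + v)^2 has shape L^2 M (L != M), so D-series; mu = 7 gives D_7.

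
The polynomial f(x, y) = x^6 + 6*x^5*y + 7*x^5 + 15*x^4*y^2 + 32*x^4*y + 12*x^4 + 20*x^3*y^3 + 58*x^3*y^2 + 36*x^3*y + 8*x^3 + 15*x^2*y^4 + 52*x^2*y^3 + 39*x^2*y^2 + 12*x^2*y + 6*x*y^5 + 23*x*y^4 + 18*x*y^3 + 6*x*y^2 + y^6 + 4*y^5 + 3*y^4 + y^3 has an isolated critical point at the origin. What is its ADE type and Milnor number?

Type E8, Milnor number mu = 8.

The Hessian of f at 0 has rank 0. Corank 2; j^3 = (2*x + y)^3 is a perfect cube, so E-series; the 5-jet and mu = 8 give E_8.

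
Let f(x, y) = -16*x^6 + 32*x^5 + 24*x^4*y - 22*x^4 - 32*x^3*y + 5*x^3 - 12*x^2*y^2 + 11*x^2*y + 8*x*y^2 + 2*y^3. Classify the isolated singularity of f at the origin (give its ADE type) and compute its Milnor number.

Type D_{4}, Milnor number mu = 4.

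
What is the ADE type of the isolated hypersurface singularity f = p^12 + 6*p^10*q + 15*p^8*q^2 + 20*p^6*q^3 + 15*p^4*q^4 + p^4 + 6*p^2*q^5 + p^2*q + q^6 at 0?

D_{7}

The Hessian of f at 0 has rank 0. Corank 2; j^3 = p^2*q has shape L^2 M (L != M), so D-series; mu = 7 gives D_7.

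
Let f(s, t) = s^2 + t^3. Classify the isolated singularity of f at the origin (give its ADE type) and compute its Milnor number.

Type A_2, Milnor number mu = 2.

The Hessian of f at 0 is [[2, 0], [0, 0]] with rank 1, so corank 1. A Groebner basis of the Jacobian ideal J(f) in C{s,t} is {t^2, s}; counting standard monomials gives mu = 2. Corank 1: A-series; mu = 2 gives A_2.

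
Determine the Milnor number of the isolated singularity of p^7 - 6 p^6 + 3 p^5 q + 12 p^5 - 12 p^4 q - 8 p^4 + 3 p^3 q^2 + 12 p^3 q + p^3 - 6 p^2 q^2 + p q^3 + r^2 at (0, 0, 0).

7

The Hessian of f at 0 is [[0, 0, 0], [0, 0, 0], [0, 0, 2]] with rank 1, so corank 2. A Groebner basis of the Jacobian ideal J(f) in C{p,q,r} is {3*p^2/4 + q^4 + q^3/4, p^3, p^2*q - p^2/4 - q^3/12, -p^2 + p*q^2 - q^3/3, r}; counting standard monomials gives mu = 7. Corank 2; j^3 = p^3 is a perfect cube, so E-series; the 4-jet and mu = 7 give E_7.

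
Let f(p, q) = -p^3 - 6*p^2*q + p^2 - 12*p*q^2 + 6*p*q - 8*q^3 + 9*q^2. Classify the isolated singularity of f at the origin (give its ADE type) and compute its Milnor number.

The Hessian of f at 0 is [[2, 6], [6, 18]] with rank 1, so corank 1. A Groebner basis of the Jacobian ideal J(f) in C{p,q} is {q^2, p + 3*q}; counting standard monomials gives mu = 2. Corank 1: A-series; mu = 2 gives A_2.

Type A_2, Milnor number mu = 2.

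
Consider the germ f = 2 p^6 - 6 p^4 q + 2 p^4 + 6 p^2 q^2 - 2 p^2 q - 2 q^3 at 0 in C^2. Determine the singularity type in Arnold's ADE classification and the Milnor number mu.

Type D_4, Milnor number mu = 4.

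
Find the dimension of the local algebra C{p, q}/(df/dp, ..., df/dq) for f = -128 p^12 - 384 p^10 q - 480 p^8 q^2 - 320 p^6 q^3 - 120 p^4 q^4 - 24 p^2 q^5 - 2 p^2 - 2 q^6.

The Hessian of f at 0 has rank 1. Corank 1: A-series; mu = 5 gives A_5.

5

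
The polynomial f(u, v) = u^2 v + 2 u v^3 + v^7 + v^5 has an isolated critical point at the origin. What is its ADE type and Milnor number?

Type D_{8}, Milnor number mu = 8.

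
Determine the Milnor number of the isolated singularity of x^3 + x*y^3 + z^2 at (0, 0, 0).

7

The Hessian of f at 0 has rank 1. Corank 2; j^3 = x^3 is a perfect cube, so E-series; the 4-jet and mu = 7 give E_7.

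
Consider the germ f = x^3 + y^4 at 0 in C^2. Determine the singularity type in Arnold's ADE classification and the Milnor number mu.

Type E_{6}, Milnor number mu = 6.

The Hessian of f at 0 is [[0, 0], [0, 0]] with rank 0, so corank 2. A Groebner basis of the Jacobian ideal J(f) in C{x,y} is {y^3, x^2}; counting standard monomials gives mu = 6. Corank 2; j^3 = x^3 is a perfect cube, so E-series; the 4-jet and mu = 6 give E_6.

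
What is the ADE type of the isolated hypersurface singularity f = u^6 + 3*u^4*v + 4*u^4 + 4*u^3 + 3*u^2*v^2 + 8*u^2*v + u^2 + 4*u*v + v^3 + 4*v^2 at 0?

The Hessian of f at 0 has rank 1. Corank 1: A-series; mu = 2 gives A_2.

A2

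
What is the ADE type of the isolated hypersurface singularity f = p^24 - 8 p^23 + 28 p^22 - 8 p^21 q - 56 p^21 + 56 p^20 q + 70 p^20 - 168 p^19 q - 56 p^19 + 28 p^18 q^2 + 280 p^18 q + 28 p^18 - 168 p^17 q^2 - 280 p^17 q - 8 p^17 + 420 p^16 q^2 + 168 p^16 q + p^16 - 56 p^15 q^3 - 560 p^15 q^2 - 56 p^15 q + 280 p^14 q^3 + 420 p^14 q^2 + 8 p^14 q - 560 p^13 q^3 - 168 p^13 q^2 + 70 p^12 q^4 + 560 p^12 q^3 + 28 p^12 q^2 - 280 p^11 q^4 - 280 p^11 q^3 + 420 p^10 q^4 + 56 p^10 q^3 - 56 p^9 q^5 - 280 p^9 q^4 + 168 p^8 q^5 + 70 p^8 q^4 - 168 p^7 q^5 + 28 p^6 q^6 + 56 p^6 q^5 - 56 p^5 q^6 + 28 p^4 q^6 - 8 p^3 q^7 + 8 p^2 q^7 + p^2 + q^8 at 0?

The Hessian of f at 0 has rank 1. Corank 1: A-series; mu = 7 gives A_7.

A_{7}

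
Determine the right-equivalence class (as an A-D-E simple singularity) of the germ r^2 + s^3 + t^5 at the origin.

E8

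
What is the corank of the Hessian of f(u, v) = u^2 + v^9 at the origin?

1

Hessian at 0 has rank 1.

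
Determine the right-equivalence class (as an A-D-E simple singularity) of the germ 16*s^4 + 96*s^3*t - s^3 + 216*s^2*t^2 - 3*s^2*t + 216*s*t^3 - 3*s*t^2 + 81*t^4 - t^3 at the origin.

The Hessian of f at 0 has rank 0. Corank 2; j^3 = -(s + t)^3 is a perfect cube, so E-series; the 4-jet and mu = 6 give E_6.

E6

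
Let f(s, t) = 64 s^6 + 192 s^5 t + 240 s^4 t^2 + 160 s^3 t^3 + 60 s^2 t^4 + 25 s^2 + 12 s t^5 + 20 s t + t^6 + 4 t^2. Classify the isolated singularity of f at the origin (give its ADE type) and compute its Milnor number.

The Hessian of f at 0 is [[50, 20], [20, 8]] with rank 1, so corank 1. A Groebner basis of the Jacobian ideal J(f) in C{s,t} is {t^5, s + 2*t/5}; counting standard monomials gives mu = 5. Corank 1: A-series; mu = 5 gives A_5.

Type A_{5}, Milnor number mu = 5.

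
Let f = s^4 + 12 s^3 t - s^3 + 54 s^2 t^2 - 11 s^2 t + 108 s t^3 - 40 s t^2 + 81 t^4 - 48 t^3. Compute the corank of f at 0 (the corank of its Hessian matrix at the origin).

The Hessian at 0 is [[0, 0], [0, 0]] of rank 0; hence corank 2.

2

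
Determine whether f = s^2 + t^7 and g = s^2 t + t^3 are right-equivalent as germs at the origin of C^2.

No.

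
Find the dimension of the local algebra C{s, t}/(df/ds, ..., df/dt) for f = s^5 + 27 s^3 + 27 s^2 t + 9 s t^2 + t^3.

8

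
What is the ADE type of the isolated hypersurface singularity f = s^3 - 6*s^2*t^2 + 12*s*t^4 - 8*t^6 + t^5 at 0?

The Hessian of f at 0 has rank 0. Corank 2; j^3 = s^3 is a perfect cube, so E-series; the 5-jet and mu = 8 give E_8.

E_8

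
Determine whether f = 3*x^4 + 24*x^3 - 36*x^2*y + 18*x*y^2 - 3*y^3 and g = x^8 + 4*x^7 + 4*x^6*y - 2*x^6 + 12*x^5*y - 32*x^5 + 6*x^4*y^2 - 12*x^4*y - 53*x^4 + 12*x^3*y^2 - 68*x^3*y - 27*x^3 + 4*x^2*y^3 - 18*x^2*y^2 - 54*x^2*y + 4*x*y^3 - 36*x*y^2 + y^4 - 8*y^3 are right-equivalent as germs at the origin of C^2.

The Hessian of f at 0 has rank 0. Corank 2; j^3 = 3*(2*x - y)^3 is a perfect cube, so E-series; the 4-jet and mu = 6 give E_6. The Hessian of g at 0 has rank 0. Corank 2; j^3 = -(3*x + 2*y)^3 is a perfect cube, so E-series; the 4-jet and mu = 6 give E_6. Both have type E_6, hence right-equivalent.

Yes.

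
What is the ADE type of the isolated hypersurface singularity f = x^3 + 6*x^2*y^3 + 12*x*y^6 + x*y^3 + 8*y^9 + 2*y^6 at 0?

E_7

The Hessian of f at 0 is [[0, 0], [0, 0]] with rank 0, so corank 2. A Groebner basis of the Jacobian ideal J(f) in C{x,y} is {x^3, x*y^2, 3*x^2 + y^3}; counting standard monomials gives mu = 7. Corank 2; j^3 = x^3 is a perfect cube, so E-series; the 4-jet and mu = 7 give E_7.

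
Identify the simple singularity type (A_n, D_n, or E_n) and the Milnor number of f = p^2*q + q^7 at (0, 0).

The Hessian of f at 0 has rank 0. Corank 2; j^3 = p^2*q has shape L^2 M (L != M), so D-series; mu = 8 gives D_8.

Type D_8, Milnor number mu = 8.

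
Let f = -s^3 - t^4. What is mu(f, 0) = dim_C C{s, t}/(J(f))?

The Hessian of f at 0 has rank 0. Corank 2; j^3 = -s^3 is a perfect cube, so E-series; the 4-jet and mu = 6 give E_6.

6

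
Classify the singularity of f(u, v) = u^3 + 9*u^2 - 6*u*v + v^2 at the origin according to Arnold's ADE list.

The Hessian of f at 0 is [[18, -6], [-6, 2]] with rank 1, so corank 1. A Groebner basis of the Jacobian ideal J(f) in C{u,v} is {v^2, u - v/3}; counting standard monomials gives mu = 2. Corank 1: A-series; mu = 2 gives A_2.

A2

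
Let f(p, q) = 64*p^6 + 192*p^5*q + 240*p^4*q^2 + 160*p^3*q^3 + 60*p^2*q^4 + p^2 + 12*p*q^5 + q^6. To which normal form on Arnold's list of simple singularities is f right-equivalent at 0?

The Hessian of f at 0 has rank 1. Corank 1: A-series; mu = 5 gives A_5.

A_5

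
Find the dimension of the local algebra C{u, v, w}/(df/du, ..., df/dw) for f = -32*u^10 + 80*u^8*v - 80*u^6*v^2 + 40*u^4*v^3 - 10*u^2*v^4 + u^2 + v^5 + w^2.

The Hessian of f at 0 has rank 2. Corank 1: A-series; mu = 4 gives A_4.

4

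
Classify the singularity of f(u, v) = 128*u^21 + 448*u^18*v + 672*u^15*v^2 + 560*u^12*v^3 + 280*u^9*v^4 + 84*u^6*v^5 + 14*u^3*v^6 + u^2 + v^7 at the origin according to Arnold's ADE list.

The Hessian of f at 0 has rank 1. Corank 1: A-series; mu = 6 gives A_6.

A_{6}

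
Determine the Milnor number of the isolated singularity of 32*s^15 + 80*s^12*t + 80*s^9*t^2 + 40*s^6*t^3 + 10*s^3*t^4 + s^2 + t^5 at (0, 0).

4

The Hessian of f at 0 has rank 1. Corank 1: A-series; mu = 4 gives A_4.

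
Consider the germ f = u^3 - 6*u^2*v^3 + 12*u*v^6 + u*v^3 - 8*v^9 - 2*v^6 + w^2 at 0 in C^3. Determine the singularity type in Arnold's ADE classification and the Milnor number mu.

Type E7, Milnor number mu = 7.

The Hessian of f at 0 is [[0, 0, 0], [0, 0, 0], [0, 0, 2]] with rank 1, so corank 2. A Groebner basis of the Jacobian ideal J(f) in C{u,v,w} is {u^3, u*v^2, 3*u^2 + v^3, w}; counting standard monomials gives mu = 7. Corank 2; j^3 = u^3 is a perfect cube, so E-series; the 4-jet and mu = 7 give E_7.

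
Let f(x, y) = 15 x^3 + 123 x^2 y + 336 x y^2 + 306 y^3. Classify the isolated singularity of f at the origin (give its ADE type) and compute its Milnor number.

The Hessian of f at 0 has rank 0. Corank 2; j^3 = 3*(x + 3*y)*(5*x^2 + 26*x*y + 34*y^2) splits into three distinct lines over C (the quadratic factor has nonzero discriminant), so D_4.

Type D4, Milnor number mu = 4.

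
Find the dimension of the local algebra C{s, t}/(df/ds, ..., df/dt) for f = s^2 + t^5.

The Hessian of f at 0 has rank 1. Corank 1: A-series; mu = 4 gives A_4.

4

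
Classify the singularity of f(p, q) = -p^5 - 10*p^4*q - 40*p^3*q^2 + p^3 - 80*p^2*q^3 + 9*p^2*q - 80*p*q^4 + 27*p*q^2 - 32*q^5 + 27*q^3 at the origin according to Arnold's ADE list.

The Hessian of f at 0 is [[0, 0], [0, 0]] with rank 0, so corank 2. A Groebner basis of the Jacobian ideal J(f) in C{p,q} is {q^5, p*q^3 + 11*q^4/4, p^2 + 6*p*q + 9*q^2}; counting standard monomials gives mu = 8. Corank 2; j^3 = (p + 3*q)^3 is a perfect cube, so E-series; the 5-jet and mu = 8 give E_8.

E8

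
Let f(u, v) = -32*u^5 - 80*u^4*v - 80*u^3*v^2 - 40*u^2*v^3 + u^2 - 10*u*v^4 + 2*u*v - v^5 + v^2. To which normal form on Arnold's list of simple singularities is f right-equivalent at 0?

The Hessian of f at 0 has rank 1. Corank 1: A-series; mu = 4 gives A_4.

A4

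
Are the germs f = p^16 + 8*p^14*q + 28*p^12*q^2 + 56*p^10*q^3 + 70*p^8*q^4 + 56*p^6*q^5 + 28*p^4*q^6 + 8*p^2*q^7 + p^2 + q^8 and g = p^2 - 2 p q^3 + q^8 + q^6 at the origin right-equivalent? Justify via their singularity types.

Yes.

The Hessian of f at 0 is [[2, 0], [0, 0]] with rank 1, so corank 1. A Groebner basis of the Jacobian ideal J(f) in C{p,q} is {q^7, p}; counting standard monomials gives mu = 7. Corank 1: A-series; mu = 7 gives A_7. The Hessian of g at 0 is [[2, 0], [0, 0]] with rank 1, so corank 1. A Groebner basis of the Jacobian ideal J(g) in C{p,q} is {p^3, p^2*q, -p + q^3}; counting standard monomials gives mu = 7. Corank 1: A-series; mu = 7 gives A_7. Both have type A_7, hence right-equivalent.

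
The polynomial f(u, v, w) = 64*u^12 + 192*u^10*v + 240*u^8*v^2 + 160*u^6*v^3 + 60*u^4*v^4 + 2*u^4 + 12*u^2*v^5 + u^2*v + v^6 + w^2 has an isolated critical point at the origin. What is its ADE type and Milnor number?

Type D7, Milnor number mu = 7.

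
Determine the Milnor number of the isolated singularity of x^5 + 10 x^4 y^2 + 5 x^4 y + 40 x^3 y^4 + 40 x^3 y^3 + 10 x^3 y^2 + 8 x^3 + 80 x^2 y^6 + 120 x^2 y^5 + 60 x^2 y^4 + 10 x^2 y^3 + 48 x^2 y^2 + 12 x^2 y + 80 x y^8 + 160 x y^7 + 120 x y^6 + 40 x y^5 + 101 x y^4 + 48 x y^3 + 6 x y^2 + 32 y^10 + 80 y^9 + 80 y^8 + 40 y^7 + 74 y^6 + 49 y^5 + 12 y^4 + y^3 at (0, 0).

8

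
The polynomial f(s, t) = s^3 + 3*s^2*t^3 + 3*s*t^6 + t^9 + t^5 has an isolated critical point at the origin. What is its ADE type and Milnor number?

Type E8, Milnor number mu = 8.

The Hessian of f at 0 is [[0, 0], [0, 0]] with rank 0, so corank 2. A Groebner basis of the Jacobian ideal J(f) in C{s,t} is {s^2/2 + s*t^3, t^4, s^3, s^2*t}; counting standard monomials gives mu = 8. Corank 2; j^3 = s^3 is a perfect cube, so E-series; the 5-jet and mu = 8 give E_8.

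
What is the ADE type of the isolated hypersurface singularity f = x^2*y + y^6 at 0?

D_{7}

The Hessian of f at 0 has rank 0. Corank 2; j^3 = x^2*y has shape L^2 M (L != M), so D-series; mu = 7 gives D_7.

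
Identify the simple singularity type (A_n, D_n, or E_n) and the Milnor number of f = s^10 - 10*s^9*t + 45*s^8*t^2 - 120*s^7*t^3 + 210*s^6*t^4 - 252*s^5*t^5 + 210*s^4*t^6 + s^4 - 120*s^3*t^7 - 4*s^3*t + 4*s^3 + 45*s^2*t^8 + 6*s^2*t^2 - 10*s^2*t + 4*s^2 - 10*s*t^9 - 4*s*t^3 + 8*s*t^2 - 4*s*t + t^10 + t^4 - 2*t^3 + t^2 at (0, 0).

Type A9, Milnor number mu = 9.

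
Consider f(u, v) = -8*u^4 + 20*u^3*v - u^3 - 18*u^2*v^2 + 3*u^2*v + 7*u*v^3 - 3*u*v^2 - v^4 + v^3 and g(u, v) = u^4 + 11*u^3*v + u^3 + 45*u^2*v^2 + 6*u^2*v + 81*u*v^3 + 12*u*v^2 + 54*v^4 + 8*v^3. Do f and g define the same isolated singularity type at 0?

The Hessian of f at 0 is [[0, 0], [0, 0]] with rank 0, so corank 2. A Groebner basis of the Jacobian ideal J(f) in C{u,v} is {3*u^2/4 - 3*u*v/2 + v^4 + v^3/4 + 3*v^2/4, u^3 + 9*u^2/4 - 9*u*v/2 - v^3/4 + 9*v^2/4, u^2*v + 7*u^2/4 - 7*u*v/2 - 5*v^3/12 + 7*v^2/4, u^2 + u*v^2 - 2*u*v - 2*v^3/3 + v^2}; counting standard monomials gives mu = 7. Corank 2; j^3 = -(u - v)^3 is a perfect cube, so E-series; the 4-jet and mu = 7 give E_7. The Hessian of g at 0 is [[0, 0], [0, 0]] with rank 0, so corank 2. A Groebner basis of the Jacobian ideal J(g) in C{u,v} is {3*u^2 + 12*u*v + v^4 + v^3 + 12*v^2, u^3 + 30*u^2 + 120*u*v + 18*v^3 + 120*v^2, u^2*v - 9*u^2 - 36*u*v - 7*v^3 - 36*v^2, 2*u^2 + u*v^2 + 8*u*v + 8*v^3/3 + 8*v^2}; counting standard monomials gives mu = 7. Corank 2; j^3 = (u + 2*v)^3 is a perfect cube, so E-series; the 4-jet and mu = 7 give E_7. Both have type E_7, hence right-equivalent.

Yes.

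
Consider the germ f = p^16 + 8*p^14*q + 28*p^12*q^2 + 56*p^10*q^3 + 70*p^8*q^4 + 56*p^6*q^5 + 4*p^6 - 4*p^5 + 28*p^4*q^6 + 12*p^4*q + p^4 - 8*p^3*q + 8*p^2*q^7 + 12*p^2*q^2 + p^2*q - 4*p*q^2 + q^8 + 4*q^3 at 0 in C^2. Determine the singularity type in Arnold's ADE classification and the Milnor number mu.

The Hessian of f at 0 has rank 0. Corank 2; j^3 = q*(p - 2*q)^2 has shape L^2 M (L != M), so D-series; mu = 9 gives D_9.

Type D_9, Milnor number mu = 9.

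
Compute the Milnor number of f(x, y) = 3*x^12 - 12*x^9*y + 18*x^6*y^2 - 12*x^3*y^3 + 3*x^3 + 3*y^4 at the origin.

6

The Hessian of f at 0 is [[0, 0], [0, 0]] with rank 0, so corank 2. A Groebner basis of the Jacobian ideal J(f) in C{x,y} is {y^3, x^2}; counting standard monomials gives mu = 6. Corank 2; j^3 = 3*x^3 is a perfect cube, so E-series; the 4-jet and mu = 6 give E_6.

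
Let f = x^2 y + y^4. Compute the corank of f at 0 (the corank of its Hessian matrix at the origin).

The Hessian at 0 is [[0, 0], [0, 0]] of rank 0; hence corank 2.

2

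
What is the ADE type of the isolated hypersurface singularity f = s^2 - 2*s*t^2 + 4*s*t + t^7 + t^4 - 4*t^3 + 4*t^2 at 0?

A_6

The Hessian of f at 0 has rank 1. Corank 1: A-series; mu = 6 gives A_6.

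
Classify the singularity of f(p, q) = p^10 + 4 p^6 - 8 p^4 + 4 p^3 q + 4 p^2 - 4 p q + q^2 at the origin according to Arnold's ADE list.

A_9

The Hessian of f at 0 is [[8, -4], [-4, 2]] with rank 1, so corank 1. A Groebner basis of the Jacobian ideal J(f) in C{p,q} is {-32*p*q^2 + 32*p + q^5 + 12*q^3 - 16*q, 4*p^2 + p*q^3 - 6*p*q - q^4/4 + 2*q^2, p^3 - p + q/2, p^2*q - p*q^2/2 - 2*p/3 + q^3/12 + q/3}; counting standard monomials gives mu = 9. Corank 1: A-series; mu = 9 gives A_9.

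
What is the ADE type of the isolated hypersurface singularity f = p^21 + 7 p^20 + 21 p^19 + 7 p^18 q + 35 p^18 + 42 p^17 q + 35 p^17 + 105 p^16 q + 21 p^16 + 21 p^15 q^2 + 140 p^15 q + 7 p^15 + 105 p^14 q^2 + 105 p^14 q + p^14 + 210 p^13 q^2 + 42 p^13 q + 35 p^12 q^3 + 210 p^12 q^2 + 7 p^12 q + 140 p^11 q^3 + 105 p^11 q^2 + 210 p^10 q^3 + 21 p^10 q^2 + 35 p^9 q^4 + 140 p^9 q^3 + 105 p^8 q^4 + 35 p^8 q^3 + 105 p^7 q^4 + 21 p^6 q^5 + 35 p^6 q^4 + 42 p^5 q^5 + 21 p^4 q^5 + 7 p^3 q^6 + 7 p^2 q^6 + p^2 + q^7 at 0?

A_{6}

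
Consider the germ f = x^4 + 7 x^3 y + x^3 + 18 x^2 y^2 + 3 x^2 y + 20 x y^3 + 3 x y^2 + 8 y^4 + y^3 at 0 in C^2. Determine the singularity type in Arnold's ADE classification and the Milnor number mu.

Type E7, Milnor number mu = 7.

The Hessian of f at 0 is [[0, 0], [0, 0]] with rank 0, so corank 2. A Groebner basis of the Jacobian ideal J(f) in C{x,y} is {3*x^2 + 6*x*y + y^4 + y^3 + 3*y^2, x^3 + 9*x^2 + 18*x*y + 4*y^3 + 9*y^2, x^2*y - 5*x^2 - 10*x*y - 8*y^3/3 - 5*y^2, 2*x^2 + x*y^2 + 4*x*y + 5*y^3/3 + 2*y^2}; counting standard monomials gives mu = 7. Corank 2; j^3 = (x + y)^3 is a perfect cube, so E-series; the 4-jet and mu = 7 give E_7.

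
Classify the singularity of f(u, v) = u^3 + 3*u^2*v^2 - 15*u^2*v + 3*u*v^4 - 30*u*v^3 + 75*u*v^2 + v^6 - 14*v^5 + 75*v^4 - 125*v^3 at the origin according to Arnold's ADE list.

E_{8}

The Hessian of f at 0 is [[0, 0], [0, 0]] with rank 0, so corank 2. A Groebner basis of the Jacobian ideal J(f) in C{u,v} is {v^4, u^3 - 15*u^2*v - 75*u^2/2 + 375*u*v + 250*v^3 - 1875*v^2/2, u^2/2 + u*v^2 - 5*u*v - 5*v^3 + 25*v^2/2}; counting standard monomials gives mu = 8. Corank 2; j^3 = (u - 5*v)^3 is a perfect cube, so E-series; the 5-jet and mu = 8 give E_8.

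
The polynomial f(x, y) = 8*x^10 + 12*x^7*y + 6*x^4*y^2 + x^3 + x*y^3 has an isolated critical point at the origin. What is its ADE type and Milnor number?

The Hessian of f at 0 has rank 0. Corank 2; j^3 = x^3 is a perfect cube, so E-series; the 4-jet and mu = 7 give E_7.

Type E_7, Milnor number mu = 7.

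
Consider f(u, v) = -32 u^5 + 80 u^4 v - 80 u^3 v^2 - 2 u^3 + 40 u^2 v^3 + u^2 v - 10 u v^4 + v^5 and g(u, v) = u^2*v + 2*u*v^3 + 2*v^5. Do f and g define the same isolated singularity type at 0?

Yes.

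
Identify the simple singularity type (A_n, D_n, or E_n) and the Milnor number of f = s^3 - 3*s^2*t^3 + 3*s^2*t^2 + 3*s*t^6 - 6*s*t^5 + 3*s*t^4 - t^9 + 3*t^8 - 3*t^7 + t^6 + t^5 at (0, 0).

The Hessian of f at 0 has rank 0. Corank 2; j^3 = s^3 is a perfect cube, so E-series; the 5-jet and mu = 8 give E_8.

Type E_{8}, Milnor number mu = 8.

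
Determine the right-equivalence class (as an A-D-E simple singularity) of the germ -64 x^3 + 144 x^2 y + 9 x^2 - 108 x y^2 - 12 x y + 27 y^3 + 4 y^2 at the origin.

A_2

The Hessian of f at 0 has rank 1. Corank 1: A-series; mu = 2 gives A_2.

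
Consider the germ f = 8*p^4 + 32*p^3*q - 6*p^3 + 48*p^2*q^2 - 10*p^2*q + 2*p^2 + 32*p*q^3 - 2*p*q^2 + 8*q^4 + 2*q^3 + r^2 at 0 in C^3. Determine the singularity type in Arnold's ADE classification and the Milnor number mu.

Type A_{2}, Milnor number mu = 2.

The Hessian of f at 0 has rank 2. Corank 1: A-series; mu = 2 gives A_2.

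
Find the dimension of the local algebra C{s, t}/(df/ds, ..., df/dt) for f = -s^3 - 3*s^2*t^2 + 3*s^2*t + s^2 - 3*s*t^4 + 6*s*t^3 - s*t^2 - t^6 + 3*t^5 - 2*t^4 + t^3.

2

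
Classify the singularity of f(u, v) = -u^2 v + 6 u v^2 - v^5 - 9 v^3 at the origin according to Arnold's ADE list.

D6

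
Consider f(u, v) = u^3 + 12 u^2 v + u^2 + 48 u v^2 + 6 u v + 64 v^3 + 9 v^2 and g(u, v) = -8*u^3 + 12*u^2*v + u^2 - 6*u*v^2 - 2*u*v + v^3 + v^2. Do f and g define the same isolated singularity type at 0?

The Hessian of f at 0 has rank 1. Corank 1: A-series; mu = 2 gives A_2. The Hessian of g at 0 has rank 1. Corank 1: A-series; mu = 2 gives A_2. Both have type A_2, hence right-equivalent.

Yes.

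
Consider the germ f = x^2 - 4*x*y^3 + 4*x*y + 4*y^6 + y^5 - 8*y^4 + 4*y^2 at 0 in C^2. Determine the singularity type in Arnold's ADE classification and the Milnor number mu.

The Hessian of f at 0 has rank 1. Corank 1: A-series; mu = 4 gives A_4.

Type A4, Milnor number mu = 4.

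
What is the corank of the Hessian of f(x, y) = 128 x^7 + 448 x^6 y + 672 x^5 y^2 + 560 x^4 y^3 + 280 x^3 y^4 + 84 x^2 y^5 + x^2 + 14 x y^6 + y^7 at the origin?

1

The Hessian at 0 is [[2, 0], [0, 0]] of rank 1; hence corank 1.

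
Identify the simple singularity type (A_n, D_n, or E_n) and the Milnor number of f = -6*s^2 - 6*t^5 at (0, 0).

Type A_{4}, Milnor number mu = 4.

The Hessian of f at 0 has rank 1. Corank 1: A-series; mu = 4 gives A_4.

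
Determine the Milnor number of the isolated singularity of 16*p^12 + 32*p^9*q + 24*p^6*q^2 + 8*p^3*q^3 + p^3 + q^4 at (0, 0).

The Hessian of f at 0 is [[0, 0], [0, 0]] with rank 0, so corank 2. A Groebner basis of the Jacobian ideal J(f) in C{p,q} is {q^3, p^2}; counting standard monomials gives mu = 6. Corank 2; j^3 = p^3 is a perfect cube, so E-series; the 4-jet and mu = 6 give E_6.

6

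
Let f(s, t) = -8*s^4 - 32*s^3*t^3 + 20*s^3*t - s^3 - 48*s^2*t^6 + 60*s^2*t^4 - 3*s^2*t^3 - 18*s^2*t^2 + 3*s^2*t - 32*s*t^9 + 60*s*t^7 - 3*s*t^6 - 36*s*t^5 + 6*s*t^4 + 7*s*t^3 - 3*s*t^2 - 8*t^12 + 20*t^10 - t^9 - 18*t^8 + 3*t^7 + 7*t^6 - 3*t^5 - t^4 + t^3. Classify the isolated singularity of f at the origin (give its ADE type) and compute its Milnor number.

Type E_7, Milnor number mu = 7.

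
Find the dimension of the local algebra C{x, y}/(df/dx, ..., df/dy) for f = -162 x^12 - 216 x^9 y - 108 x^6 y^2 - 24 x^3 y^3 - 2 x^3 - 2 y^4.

The Hessian of f at 0 is [[0, 0], [0, 0]] with rank 0, so corank 2. A Groebner basis of the Jacobian ideal J(f) in C{x,y} is {y^3, x^2}; counting standard monomials gives mu = 6. Corank 2; j^3 = -2*x^3 is a perfect cube, so E-series; the 4-jet and mu = 6 give E_6.

6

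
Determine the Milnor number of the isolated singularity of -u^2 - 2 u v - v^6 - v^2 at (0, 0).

The Hessian of f at 0 has rank 1. Corank 1: A-series; mu = 5 gives A_5.

5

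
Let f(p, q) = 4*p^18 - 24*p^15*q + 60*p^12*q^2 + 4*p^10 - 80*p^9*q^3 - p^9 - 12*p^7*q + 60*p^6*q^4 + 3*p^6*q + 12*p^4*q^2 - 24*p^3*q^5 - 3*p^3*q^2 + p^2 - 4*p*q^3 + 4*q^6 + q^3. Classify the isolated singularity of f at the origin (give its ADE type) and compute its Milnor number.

Type A_2, Milnor number mu = 2.

The Hessian of f at 0 has rank 1. Corank 1: A-series; mu = 2 gives A_2.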